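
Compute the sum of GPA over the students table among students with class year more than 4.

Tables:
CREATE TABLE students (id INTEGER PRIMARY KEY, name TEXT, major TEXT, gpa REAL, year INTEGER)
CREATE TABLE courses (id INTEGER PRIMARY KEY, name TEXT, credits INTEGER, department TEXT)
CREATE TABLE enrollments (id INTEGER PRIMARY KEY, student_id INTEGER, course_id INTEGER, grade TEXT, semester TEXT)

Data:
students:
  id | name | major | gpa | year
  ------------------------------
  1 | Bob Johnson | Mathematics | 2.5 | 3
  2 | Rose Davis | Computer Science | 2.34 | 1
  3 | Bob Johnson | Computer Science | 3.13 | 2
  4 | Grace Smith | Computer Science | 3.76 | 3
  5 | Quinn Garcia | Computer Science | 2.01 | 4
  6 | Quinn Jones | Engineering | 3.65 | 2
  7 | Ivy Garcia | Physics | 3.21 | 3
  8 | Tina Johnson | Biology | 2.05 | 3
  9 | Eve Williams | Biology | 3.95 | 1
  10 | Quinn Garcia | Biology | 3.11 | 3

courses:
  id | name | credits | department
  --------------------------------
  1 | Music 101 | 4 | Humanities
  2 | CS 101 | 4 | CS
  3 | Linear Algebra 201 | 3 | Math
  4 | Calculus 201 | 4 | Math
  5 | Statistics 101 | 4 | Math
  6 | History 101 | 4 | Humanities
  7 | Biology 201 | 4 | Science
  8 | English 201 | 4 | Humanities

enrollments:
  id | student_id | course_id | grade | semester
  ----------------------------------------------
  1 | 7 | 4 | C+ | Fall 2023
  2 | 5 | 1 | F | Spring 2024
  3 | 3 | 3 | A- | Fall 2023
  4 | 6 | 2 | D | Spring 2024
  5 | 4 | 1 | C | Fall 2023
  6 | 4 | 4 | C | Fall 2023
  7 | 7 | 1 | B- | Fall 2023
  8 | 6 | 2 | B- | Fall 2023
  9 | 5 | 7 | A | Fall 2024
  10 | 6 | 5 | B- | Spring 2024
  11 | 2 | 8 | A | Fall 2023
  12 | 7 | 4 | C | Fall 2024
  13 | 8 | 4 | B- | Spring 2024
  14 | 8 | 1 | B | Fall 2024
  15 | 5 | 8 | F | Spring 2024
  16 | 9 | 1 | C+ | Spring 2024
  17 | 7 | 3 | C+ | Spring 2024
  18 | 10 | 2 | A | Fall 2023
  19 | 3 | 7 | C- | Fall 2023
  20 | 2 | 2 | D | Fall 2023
SELECT SUM(gpa) FROM students WHERE year > 4

Execution result:
NULL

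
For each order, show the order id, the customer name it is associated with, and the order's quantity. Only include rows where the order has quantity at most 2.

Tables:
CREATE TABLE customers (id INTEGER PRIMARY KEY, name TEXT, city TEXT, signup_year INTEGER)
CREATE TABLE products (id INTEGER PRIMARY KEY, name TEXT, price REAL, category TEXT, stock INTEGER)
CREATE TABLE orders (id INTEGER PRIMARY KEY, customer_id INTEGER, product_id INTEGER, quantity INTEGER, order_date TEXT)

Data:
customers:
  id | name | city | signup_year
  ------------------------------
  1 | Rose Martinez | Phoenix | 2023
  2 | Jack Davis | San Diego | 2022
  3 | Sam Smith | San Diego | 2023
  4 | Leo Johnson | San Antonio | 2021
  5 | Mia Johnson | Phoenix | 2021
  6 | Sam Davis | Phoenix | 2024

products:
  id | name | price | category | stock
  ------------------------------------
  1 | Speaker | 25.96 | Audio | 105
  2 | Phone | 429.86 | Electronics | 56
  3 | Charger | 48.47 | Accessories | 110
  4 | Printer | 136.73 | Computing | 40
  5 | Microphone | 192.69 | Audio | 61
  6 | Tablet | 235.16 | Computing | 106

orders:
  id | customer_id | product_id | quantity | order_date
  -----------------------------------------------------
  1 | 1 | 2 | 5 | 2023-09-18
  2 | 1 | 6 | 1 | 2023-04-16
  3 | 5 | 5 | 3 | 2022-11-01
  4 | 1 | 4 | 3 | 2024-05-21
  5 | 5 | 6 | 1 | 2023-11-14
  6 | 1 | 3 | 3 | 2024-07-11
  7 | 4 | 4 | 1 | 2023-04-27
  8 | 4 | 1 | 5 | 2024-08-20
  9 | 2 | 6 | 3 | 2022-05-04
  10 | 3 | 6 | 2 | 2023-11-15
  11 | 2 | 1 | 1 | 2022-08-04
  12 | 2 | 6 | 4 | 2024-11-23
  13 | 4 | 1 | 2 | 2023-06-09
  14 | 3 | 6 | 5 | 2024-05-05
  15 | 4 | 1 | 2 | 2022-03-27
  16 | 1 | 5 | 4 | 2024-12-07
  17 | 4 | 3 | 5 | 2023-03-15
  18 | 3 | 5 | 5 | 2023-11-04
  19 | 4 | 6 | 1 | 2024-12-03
SELECT c.id, p.name AS customer, c.quantity FROM orders c JOIN customers p ON c.customer_id = p.id WHERE c.quantity <= 2

Execution result:
id | customer | quantity
2 | Rose Martinez | 1
5 | Mia Johnson | 1
7 | Leo Johnson | 1
10 | Sam Smith | 2
11 | Jack Davis | 1
13 | Leo Johnson | 2
15 | Leo Johnson | 2
19 | Leo Johnson | 1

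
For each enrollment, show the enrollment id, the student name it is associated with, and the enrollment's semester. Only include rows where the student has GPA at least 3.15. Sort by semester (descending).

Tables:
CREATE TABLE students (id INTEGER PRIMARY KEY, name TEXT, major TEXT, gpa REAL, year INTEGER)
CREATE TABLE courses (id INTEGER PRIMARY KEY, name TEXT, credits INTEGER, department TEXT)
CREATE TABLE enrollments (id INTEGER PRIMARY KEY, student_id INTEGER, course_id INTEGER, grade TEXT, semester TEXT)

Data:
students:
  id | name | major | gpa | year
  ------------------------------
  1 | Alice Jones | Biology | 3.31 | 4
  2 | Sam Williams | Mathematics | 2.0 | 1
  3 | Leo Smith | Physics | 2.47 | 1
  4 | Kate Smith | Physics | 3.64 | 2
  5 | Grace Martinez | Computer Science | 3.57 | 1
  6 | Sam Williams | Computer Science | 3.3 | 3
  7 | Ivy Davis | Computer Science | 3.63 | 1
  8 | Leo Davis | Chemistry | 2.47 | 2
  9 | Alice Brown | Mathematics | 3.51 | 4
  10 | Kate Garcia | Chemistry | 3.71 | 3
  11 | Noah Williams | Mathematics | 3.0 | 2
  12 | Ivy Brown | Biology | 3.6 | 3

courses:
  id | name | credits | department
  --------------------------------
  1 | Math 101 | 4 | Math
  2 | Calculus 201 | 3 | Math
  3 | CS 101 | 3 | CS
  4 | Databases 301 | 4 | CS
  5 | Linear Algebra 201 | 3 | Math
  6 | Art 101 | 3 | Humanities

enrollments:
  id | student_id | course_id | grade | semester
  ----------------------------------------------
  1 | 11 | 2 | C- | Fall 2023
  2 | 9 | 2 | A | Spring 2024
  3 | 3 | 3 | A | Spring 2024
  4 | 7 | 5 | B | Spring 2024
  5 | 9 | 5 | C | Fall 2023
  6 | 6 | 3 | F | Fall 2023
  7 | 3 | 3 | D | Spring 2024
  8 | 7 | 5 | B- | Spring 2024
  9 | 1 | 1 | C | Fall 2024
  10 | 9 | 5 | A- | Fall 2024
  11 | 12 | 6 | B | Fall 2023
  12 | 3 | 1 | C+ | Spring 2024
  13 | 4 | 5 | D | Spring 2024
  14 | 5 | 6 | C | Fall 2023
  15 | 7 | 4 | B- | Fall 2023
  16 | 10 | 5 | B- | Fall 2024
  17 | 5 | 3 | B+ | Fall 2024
SELECT c.id, p.name AS student, c.semester FROM enrollments c JOIN students p ON c.student_id = p.id WHERE p.gpa >= 3.15 ORDER BY c.semester DESC

Execution result:
id | student | semester
2 | Alice Brown | Spring 2024
4 | Ivy Davis | Spring 2024
8 | Ivy Davis | Spring 2024
13 | Kate Smith | Spring 2024
9 | Alice Jones | Fall 2024
10 | Alice Brown | Fall 2024
16 | Kate Garcia | Fall 2024
17 | Grace Martinez | Fall 2024
5 | Alice Brown | Fall 2023
6 | Sam Williams | Fall 2023
11 | Ivy Brown | Fall 2023
14 | Grace Martinez | Fall 2023
15 | Ivy Davis | Fall 2023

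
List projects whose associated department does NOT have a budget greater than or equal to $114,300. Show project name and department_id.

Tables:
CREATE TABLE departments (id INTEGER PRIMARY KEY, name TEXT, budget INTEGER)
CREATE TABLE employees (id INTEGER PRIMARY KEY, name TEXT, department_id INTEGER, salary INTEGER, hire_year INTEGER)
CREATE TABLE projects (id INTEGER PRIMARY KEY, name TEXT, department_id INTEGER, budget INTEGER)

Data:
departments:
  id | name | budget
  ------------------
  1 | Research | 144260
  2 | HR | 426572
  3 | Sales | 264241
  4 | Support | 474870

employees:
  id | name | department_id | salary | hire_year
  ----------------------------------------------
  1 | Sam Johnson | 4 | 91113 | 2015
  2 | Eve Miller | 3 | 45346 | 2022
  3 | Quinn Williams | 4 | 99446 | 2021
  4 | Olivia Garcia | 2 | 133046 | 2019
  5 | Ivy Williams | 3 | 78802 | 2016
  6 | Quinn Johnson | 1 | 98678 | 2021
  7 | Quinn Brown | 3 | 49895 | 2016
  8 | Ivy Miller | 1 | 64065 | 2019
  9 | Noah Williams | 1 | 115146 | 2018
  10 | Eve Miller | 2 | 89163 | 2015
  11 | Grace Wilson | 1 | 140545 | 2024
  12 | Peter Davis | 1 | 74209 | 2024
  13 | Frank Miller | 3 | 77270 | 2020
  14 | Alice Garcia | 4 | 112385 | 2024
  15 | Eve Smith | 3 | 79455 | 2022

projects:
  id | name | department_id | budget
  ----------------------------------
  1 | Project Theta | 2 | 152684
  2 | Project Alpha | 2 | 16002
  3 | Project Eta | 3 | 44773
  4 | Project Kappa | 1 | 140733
SELECT name, department_id FROM projects WHERE department_id NOT IN (SELECT id FROM departments WHERE budget >= 114300)

Execution result:
(no rows)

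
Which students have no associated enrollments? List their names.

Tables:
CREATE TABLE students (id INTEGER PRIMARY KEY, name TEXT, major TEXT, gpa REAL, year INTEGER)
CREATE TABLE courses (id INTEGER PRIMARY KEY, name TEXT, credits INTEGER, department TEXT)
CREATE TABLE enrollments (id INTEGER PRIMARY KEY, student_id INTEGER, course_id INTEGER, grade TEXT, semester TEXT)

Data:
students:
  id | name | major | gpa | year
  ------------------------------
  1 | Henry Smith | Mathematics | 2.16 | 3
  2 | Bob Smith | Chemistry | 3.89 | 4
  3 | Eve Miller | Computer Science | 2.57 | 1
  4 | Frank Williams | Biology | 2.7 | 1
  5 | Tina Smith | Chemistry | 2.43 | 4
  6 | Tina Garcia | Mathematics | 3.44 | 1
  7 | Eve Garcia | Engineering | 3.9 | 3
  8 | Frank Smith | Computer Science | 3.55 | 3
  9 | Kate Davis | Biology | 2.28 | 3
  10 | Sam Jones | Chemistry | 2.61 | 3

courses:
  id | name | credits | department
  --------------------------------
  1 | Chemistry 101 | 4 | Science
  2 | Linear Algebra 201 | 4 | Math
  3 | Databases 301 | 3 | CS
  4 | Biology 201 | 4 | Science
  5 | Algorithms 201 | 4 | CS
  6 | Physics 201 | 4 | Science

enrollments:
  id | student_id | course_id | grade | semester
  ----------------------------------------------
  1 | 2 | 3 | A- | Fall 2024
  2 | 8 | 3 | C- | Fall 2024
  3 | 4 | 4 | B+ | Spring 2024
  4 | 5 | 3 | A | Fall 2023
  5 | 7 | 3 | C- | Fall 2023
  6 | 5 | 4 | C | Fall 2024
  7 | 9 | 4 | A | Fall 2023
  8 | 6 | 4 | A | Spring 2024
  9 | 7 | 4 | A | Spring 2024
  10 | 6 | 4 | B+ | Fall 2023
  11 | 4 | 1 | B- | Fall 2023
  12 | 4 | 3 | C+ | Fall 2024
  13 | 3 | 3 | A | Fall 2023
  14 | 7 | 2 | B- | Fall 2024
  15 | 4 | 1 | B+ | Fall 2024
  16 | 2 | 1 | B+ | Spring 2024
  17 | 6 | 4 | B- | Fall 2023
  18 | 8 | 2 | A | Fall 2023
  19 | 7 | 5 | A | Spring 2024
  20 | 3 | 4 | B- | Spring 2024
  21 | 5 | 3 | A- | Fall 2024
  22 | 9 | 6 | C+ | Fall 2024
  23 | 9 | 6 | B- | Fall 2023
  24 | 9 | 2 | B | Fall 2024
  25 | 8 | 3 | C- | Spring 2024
SELECT p.name FROM students p LEFT JOIN enrollments c ON c.student_id = p.id WHERE c.id IS NULL

Execution result:
name
Henry Smith
Sam Jones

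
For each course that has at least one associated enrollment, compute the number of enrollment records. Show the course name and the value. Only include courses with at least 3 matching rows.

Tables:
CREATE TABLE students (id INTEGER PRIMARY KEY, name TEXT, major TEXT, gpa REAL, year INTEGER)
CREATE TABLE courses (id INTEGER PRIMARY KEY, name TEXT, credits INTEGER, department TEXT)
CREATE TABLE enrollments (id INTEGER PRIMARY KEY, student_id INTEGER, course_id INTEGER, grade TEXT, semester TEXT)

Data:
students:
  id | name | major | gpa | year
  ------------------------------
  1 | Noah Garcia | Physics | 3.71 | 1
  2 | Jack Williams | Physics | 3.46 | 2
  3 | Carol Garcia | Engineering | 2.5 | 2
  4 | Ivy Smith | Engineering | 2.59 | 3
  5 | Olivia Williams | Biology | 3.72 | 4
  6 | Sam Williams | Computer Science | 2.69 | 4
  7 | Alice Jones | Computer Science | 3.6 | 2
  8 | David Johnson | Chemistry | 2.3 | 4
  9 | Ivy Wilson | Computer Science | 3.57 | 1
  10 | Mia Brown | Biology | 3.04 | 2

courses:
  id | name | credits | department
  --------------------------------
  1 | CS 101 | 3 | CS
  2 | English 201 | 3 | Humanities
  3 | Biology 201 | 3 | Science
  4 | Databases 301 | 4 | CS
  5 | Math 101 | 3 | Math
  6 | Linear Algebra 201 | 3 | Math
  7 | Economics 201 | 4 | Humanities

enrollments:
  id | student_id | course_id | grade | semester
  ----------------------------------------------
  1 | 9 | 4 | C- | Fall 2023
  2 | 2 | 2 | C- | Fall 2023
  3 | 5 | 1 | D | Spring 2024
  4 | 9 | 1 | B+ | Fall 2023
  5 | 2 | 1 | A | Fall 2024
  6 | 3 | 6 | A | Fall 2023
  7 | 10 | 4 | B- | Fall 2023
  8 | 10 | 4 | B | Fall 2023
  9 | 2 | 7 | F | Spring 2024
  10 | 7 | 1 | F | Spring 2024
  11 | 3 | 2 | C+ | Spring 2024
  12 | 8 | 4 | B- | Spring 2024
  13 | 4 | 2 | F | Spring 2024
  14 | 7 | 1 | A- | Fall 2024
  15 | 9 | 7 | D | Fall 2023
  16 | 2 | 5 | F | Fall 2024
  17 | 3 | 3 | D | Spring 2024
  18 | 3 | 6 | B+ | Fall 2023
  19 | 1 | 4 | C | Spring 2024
SELECT p.name, COUNT(*) AS n FROM enrollments c JOIN courses p ON c.course_id = p.id GROUP BY p.id, p.name HAVING COUNT(*) >= 3

Execution result:
name | n
CS 101 | 5
English 201 | 3
Databases 301 | 5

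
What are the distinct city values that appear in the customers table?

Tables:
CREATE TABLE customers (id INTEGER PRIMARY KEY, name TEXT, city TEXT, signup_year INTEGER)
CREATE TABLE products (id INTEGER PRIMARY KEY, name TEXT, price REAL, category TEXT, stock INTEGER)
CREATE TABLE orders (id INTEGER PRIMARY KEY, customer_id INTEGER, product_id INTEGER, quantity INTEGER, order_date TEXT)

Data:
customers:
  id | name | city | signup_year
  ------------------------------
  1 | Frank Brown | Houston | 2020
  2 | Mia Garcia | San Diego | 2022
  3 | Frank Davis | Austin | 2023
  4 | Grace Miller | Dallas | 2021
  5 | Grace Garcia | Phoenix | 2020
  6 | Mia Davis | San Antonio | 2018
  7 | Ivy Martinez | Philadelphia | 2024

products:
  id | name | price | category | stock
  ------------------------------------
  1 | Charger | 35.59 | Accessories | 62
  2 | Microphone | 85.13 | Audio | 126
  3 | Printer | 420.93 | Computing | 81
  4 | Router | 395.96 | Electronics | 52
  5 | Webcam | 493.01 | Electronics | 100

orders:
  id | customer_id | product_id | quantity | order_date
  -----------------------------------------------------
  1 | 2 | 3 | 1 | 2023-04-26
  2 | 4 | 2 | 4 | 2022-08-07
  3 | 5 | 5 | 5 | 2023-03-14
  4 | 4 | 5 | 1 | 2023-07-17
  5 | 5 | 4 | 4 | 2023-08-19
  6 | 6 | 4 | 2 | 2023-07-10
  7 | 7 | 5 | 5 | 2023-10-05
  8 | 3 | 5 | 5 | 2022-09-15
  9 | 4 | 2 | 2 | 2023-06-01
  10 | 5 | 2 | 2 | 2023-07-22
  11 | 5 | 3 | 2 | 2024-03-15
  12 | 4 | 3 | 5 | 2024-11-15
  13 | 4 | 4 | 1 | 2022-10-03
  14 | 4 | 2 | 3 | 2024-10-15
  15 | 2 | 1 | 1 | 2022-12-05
SELECT DISTINCT city FROM customers

Execution result:
city
Houston
San Diego
Austin
Dallas
Phoenix
San Antonio
Philadelphia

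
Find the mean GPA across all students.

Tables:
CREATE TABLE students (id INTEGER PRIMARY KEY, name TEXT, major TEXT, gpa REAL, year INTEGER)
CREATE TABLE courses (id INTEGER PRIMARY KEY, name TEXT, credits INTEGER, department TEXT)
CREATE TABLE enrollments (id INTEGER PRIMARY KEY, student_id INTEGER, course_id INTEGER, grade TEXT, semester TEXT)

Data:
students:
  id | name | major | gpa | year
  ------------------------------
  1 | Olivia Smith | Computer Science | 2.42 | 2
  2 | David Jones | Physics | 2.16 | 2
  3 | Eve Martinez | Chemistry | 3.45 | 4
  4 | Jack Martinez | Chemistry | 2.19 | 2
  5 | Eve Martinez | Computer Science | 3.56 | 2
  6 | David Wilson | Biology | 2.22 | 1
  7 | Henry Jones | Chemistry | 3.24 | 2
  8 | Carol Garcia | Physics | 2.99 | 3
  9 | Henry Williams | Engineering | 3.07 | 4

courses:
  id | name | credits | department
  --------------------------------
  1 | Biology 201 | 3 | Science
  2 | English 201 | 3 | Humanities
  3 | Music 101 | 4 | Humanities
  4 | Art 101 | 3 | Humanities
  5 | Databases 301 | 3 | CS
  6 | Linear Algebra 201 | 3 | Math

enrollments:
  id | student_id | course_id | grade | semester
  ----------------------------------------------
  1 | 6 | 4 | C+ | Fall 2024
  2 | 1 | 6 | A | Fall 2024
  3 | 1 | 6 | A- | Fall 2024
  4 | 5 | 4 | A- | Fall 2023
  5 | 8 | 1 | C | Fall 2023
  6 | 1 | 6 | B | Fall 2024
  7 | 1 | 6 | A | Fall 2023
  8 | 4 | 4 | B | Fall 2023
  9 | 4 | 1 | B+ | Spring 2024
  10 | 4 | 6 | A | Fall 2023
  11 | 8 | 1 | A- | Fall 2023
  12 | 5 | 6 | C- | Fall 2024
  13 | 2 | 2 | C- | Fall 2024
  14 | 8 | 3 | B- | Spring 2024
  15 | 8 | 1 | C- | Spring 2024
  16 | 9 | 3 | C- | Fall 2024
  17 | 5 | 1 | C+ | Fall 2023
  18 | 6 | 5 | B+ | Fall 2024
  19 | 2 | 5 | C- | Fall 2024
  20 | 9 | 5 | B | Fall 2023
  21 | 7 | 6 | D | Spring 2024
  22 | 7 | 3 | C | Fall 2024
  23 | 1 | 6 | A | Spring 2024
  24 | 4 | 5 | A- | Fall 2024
SELECT AVG(gpa) FROM students

Execution result:
2.81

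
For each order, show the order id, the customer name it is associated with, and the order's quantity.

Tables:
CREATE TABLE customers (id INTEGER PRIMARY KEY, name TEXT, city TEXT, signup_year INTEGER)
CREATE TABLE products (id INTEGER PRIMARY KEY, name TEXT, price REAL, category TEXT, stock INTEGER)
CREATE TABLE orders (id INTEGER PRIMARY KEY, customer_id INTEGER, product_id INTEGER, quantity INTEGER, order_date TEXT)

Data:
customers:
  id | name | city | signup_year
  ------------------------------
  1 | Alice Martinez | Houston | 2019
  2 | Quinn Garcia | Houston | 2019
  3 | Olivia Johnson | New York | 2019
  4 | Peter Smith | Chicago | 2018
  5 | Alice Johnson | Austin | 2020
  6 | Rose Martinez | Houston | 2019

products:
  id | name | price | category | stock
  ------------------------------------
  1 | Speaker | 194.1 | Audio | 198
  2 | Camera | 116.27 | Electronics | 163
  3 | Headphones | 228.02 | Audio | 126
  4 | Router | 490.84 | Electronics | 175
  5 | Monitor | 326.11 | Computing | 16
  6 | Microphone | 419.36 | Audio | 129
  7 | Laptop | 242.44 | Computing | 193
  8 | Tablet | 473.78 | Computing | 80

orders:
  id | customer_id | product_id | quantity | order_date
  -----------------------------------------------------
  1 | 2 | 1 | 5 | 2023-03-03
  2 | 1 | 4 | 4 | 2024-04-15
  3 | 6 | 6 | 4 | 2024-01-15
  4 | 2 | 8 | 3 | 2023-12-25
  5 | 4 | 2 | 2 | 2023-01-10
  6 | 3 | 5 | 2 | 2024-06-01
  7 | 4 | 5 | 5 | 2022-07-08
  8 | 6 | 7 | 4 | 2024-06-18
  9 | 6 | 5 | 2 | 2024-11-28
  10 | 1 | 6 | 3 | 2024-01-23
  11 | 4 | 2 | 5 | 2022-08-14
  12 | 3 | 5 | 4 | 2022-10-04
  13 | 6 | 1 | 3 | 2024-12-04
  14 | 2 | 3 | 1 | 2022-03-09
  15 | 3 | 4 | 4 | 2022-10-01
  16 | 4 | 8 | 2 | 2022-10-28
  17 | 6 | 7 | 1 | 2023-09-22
SELECT c.id, p.name AS customer, c.quantity FROM orders c JOIN customers p ON c.customer_id = p.id

Execution result:
id | customer | quantity
1 | Quinn Garcia | 5
2 | Alice Martinez | 4
3 | Rose Martinez | 4
4 | Quinn Garcia | 3
5 | Peter Smith | 2
6 | Olivia Johnson | 2
7 | Peter Smith | 5
8 | Rose Martinez | 4
9 | Rose Martinez | 2
10 | Alice Martinez | 3
11 | Peter Smith | 5
12 | Olivia Johnson | 4
13 | Rose Martinez | 3
14 | Quinn Garcia | 1
15 | Olivia Johnson | 4
16 | Peter Smith | 2
17 | Rose Martinez | 1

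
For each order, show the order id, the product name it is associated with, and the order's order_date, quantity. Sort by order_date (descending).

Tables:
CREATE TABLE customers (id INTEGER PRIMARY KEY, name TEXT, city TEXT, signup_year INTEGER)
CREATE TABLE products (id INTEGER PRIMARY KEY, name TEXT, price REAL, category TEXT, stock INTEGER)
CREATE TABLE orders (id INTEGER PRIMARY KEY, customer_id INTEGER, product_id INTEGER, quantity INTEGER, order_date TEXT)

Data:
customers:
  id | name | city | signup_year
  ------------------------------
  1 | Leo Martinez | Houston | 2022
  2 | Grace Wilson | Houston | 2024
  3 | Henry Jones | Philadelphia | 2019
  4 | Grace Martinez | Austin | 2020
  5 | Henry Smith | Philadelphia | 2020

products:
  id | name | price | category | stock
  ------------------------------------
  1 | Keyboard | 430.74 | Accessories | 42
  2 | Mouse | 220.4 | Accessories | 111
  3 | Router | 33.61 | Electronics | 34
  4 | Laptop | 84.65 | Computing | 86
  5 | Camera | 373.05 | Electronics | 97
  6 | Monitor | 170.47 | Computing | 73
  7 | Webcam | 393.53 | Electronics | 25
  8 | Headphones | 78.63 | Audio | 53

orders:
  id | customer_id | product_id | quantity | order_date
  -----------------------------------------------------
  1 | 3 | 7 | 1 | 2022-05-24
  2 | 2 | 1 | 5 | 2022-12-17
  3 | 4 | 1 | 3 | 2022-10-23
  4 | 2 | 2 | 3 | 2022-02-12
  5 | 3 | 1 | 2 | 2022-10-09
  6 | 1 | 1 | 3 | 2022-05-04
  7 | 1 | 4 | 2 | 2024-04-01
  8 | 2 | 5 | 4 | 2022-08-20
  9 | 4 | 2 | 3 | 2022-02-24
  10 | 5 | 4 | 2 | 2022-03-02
SELECT c.id, p.name AS product, c.order_date, c.quantity FROM orders c JOIN products p ON c.product_id = p.id ORDER BY c.order_date DESC

Execution result:
id | product | order_date | quantity
7 | Laptop | 2024-04-01 | 2
2 | Keyboard | 2022-12-17 | 5
3 | Keyboard | 2022-10-23 | 3
5 | Keyboard | 2022-10-09 | 2
8 | Camera | 2022-08-20 | 4
1 | Webcam | 2022-05-24 | 1
6 | Keyboard | 2022-05-04 | 3
10 | Laptop | 2022-03-02 | 2
9 | Mouse | 2022-02-24 | 3
4 | Mouse | 2022-02-12 | 3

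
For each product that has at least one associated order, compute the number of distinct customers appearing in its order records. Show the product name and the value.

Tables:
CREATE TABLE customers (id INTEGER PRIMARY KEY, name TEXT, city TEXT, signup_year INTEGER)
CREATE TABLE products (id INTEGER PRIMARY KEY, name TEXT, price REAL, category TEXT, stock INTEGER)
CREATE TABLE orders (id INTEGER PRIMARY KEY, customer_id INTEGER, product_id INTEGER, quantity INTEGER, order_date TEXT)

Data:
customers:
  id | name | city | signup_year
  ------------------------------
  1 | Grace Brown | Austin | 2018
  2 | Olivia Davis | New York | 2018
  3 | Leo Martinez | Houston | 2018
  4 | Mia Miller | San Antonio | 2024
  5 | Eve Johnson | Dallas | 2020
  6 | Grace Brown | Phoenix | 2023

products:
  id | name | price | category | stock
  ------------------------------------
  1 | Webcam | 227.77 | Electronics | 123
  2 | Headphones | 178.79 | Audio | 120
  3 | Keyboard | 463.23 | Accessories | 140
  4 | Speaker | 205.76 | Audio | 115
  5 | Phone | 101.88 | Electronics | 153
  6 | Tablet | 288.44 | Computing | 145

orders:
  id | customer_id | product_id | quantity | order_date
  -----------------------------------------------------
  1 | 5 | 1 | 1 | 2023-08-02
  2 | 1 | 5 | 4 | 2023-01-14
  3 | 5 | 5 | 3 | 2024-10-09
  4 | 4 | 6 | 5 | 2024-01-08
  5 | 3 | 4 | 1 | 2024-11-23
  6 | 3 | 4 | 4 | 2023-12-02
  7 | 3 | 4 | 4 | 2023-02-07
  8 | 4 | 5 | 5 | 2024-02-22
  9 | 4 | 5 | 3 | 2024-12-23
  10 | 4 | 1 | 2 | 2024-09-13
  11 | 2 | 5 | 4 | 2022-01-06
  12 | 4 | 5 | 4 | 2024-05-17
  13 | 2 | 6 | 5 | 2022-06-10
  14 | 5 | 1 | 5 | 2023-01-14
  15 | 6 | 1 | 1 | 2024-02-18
SELECT p.name, COUNT(DISTINCT c.customer_id) AS distinct_customer_count FROM orders c JOIN products p ON c.product_id = p.id GROUP BY p.id, p.name

Execution result:
name | distinct_customer_count
Webcam | 3
Speaker | 1
Phone | 4
Tablet | 2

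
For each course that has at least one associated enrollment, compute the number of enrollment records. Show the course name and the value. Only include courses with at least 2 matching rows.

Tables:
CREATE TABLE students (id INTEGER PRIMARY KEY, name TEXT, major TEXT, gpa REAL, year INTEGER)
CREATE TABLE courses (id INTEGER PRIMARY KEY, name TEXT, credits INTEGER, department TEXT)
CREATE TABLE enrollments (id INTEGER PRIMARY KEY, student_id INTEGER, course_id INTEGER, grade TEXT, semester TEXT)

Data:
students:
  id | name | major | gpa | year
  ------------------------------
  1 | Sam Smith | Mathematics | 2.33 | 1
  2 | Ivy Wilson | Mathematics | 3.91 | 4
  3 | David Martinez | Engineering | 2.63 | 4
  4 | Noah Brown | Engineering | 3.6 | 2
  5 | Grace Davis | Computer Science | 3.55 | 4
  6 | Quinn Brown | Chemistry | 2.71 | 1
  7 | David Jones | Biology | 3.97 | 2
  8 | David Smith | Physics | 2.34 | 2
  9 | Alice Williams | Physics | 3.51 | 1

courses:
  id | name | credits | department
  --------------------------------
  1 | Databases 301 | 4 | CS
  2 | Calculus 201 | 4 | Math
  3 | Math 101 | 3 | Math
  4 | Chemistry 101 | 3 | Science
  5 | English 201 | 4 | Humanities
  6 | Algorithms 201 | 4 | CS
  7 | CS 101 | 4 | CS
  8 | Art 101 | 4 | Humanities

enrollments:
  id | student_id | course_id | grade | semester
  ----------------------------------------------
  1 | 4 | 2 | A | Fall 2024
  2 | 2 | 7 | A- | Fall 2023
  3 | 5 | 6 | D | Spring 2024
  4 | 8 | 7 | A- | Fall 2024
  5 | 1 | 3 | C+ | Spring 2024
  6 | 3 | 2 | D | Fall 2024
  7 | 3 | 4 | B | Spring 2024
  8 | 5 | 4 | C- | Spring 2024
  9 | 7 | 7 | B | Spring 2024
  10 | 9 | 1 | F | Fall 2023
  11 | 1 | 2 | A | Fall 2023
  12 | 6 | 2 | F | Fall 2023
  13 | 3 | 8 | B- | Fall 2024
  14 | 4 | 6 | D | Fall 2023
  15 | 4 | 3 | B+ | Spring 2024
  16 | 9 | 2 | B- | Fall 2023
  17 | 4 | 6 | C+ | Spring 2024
SELECT p.name, COUNT(*) AS n FROM enrollments c JOIN courses p ON c.course_id = p.id GROUP BY p.id, p.name HAVING COUNT(*) >= 2

Execution result:
name | n
Calculus 201 | 5
Math 101 | 2
Chemistry 101 | 2
Algorithms 201 | 3
CS 101 | 3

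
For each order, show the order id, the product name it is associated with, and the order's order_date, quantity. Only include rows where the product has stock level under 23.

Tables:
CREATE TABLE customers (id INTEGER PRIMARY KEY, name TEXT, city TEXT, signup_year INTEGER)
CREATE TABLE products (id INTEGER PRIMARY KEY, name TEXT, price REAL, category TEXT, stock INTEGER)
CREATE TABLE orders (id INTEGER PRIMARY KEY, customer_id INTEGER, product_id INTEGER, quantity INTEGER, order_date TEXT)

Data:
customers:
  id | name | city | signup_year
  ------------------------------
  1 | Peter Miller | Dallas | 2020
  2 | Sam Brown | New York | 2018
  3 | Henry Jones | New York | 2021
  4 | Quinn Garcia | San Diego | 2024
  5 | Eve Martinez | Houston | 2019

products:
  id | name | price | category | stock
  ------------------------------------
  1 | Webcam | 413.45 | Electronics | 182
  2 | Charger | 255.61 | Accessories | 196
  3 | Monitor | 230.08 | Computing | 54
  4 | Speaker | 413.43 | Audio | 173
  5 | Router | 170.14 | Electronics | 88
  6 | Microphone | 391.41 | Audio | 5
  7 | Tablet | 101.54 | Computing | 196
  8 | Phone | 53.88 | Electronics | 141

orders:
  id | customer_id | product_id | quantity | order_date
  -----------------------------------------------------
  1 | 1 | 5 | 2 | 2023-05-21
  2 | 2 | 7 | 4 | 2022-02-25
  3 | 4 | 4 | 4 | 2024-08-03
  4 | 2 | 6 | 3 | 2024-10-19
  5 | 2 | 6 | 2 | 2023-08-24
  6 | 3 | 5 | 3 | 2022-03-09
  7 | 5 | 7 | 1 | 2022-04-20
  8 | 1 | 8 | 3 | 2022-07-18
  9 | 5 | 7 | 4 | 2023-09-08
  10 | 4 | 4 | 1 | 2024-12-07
SELECT c.id, p.name AS product, c.order_date, c.quantity FROM orders c JOIN products p ON c.product_id = p.id WHERE p.stock < 23

Execution result:
id | product | order_date | quantity
4 | Microphone | 2024-10-19 | 3
5 | Microphone | 2023-08-24 | 2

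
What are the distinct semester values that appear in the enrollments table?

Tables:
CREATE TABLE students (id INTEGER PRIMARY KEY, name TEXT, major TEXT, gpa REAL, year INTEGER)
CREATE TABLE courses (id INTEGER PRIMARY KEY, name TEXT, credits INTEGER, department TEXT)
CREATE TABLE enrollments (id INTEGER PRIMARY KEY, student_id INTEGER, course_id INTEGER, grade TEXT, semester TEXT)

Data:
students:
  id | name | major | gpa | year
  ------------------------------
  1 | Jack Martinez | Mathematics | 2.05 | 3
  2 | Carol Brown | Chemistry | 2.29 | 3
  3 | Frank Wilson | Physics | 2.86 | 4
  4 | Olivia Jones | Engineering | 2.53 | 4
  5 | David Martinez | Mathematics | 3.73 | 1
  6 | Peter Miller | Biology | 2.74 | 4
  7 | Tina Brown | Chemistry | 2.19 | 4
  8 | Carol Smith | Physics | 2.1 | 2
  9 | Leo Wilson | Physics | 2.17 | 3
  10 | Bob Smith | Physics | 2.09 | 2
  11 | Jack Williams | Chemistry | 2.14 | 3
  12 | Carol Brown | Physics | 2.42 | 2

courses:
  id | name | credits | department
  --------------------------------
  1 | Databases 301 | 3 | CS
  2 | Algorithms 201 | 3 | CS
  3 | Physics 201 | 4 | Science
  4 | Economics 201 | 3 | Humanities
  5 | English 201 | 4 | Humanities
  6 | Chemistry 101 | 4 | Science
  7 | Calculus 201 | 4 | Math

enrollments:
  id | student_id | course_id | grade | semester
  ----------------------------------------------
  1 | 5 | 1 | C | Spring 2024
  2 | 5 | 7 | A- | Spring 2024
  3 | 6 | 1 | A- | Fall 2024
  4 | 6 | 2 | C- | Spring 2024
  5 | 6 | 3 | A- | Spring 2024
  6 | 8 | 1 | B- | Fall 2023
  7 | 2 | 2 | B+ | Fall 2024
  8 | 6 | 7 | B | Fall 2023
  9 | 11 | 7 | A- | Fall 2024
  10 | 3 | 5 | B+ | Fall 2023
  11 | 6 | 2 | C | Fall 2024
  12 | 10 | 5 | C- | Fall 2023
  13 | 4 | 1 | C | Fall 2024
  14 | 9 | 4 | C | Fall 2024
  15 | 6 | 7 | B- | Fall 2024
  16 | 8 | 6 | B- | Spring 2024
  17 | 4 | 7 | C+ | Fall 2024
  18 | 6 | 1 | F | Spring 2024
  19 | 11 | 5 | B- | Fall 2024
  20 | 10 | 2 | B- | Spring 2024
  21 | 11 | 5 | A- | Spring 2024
SELECT DISTINCT semester FROM enrollments

Execution result:
semester
Spring 2024
Fall 2024
Fall 2023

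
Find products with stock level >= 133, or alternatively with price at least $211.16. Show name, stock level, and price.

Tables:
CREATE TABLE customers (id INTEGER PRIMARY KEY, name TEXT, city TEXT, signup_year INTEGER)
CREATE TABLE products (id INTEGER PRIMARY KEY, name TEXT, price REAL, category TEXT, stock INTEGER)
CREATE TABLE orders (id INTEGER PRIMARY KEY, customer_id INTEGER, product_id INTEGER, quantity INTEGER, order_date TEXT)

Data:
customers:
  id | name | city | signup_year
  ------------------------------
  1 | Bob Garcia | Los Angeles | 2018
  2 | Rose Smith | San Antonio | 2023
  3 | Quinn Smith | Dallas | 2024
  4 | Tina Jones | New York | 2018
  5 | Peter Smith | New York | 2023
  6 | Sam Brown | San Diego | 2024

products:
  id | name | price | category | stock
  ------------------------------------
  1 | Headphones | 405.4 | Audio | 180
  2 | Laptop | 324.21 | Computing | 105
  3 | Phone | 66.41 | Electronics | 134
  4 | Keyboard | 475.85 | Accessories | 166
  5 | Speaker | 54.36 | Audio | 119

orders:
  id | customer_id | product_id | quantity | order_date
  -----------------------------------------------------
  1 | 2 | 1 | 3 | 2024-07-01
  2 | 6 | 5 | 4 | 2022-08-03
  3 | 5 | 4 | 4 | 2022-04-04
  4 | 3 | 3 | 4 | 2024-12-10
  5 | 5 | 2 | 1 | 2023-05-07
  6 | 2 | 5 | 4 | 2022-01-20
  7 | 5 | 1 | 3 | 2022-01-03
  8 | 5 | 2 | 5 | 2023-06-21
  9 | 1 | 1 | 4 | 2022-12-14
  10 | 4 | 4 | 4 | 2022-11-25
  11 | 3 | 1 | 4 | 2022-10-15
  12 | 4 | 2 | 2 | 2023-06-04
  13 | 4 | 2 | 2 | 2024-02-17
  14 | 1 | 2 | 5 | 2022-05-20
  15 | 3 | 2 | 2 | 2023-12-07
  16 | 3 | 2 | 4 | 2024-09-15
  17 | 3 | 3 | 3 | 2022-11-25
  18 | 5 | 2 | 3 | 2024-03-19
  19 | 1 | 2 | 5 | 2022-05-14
SELECT name, stock, price FROM products WHERE stock >= 133 OR price >= 211.16

Execution result:
name | stock | price
Headphones | 180 | 405.40
Laptop | 105 | 324.21
Phone | 134 | 66.41
Keyboard | 166 | 475.85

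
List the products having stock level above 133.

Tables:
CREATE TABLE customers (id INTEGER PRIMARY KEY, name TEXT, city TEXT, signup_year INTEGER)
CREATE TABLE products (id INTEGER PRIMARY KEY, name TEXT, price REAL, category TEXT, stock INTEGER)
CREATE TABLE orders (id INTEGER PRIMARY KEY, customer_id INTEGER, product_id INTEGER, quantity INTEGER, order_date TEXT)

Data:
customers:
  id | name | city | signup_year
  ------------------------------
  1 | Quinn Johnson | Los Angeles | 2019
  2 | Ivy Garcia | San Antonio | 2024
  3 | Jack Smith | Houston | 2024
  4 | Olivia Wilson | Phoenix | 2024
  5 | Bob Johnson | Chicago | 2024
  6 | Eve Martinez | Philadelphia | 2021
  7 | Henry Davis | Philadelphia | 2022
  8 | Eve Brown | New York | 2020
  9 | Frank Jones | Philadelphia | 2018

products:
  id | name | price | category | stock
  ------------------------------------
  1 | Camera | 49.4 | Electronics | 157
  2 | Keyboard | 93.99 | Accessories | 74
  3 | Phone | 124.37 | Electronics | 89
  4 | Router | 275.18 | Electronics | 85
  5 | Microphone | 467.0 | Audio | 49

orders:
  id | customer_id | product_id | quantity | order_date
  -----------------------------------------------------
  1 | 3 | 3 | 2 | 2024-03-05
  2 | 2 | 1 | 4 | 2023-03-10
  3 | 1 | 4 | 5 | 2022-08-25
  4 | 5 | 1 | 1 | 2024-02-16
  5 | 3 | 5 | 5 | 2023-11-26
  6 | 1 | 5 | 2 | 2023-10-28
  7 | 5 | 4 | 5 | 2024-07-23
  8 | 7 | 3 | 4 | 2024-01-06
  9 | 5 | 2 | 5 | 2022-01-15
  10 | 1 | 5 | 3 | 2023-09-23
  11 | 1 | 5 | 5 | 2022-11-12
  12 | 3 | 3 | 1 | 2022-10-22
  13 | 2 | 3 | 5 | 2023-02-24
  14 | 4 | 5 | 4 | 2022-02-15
SELECT name, stock FROM products WHERE stock > 133

Execution result:
name | stock
Camera | 157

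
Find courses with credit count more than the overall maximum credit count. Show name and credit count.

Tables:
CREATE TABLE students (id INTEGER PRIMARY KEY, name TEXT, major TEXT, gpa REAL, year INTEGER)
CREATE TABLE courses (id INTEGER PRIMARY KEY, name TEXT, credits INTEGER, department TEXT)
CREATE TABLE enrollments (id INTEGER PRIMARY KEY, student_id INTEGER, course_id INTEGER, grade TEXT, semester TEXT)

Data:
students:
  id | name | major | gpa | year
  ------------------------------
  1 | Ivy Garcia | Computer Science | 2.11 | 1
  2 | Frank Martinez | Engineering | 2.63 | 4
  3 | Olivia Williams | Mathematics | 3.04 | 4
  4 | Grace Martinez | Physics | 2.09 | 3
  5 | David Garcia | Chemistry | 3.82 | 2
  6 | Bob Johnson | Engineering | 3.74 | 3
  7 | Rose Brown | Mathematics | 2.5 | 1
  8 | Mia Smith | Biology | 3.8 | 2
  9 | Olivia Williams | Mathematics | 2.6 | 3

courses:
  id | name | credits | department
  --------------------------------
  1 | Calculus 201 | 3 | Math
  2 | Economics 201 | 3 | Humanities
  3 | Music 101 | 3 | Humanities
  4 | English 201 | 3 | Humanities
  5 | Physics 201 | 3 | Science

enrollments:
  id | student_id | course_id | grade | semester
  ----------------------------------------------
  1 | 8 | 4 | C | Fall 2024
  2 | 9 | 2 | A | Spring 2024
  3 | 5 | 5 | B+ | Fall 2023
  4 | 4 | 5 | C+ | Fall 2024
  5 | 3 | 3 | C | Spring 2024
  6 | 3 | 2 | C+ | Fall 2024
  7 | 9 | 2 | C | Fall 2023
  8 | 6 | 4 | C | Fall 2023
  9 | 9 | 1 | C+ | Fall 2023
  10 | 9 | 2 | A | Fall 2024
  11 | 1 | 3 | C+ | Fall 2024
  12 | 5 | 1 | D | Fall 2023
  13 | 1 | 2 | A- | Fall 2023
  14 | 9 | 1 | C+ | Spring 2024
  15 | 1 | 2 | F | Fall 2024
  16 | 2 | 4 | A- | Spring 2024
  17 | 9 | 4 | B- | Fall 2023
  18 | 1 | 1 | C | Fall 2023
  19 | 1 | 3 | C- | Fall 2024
SELECT name, credits FROM courses WHERE credits > (SELECT MAX(credits) FROM courses)

Execution result:
(no rows)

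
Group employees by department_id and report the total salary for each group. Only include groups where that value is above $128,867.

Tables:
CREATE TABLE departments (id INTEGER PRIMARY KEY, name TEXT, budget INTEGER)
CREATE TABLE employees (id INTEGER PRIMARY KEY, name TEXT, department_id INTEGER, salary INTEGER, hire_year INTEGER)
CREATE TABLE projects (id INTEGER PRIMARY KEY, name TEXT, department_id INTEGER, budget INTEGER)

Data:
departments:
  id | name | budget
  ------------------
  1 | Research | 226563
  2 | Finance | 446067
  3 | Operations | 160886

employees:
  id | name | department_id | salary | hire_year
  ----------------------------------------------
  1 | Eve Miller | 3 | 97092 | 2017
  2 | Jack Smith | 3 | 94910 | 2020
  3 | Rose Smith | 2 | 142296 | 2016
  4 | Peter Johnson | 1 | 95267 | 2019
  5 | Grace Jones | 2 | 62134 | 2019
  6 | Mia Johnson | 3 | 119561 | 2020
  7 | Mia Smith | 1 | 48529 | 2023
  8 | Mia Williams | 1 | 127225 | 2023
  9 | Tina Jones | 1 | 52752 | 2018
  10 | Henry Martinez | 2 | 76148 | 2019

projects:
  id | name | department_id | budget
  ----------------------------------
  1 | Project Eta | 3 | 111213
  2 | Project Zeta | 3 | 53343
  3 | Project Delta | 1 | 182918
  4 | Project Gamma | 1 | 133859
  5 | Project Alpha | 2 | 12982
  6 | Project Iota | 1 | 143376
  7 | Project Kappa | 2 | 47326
SELECT department_id, SUM(salary) AS sum_salary FROM employees GROUP BY department_id HAVING SUM(salary) > 128867

Execution result:
department_id | sum_salary
1 | 323773
2 | 280578
3 | 311563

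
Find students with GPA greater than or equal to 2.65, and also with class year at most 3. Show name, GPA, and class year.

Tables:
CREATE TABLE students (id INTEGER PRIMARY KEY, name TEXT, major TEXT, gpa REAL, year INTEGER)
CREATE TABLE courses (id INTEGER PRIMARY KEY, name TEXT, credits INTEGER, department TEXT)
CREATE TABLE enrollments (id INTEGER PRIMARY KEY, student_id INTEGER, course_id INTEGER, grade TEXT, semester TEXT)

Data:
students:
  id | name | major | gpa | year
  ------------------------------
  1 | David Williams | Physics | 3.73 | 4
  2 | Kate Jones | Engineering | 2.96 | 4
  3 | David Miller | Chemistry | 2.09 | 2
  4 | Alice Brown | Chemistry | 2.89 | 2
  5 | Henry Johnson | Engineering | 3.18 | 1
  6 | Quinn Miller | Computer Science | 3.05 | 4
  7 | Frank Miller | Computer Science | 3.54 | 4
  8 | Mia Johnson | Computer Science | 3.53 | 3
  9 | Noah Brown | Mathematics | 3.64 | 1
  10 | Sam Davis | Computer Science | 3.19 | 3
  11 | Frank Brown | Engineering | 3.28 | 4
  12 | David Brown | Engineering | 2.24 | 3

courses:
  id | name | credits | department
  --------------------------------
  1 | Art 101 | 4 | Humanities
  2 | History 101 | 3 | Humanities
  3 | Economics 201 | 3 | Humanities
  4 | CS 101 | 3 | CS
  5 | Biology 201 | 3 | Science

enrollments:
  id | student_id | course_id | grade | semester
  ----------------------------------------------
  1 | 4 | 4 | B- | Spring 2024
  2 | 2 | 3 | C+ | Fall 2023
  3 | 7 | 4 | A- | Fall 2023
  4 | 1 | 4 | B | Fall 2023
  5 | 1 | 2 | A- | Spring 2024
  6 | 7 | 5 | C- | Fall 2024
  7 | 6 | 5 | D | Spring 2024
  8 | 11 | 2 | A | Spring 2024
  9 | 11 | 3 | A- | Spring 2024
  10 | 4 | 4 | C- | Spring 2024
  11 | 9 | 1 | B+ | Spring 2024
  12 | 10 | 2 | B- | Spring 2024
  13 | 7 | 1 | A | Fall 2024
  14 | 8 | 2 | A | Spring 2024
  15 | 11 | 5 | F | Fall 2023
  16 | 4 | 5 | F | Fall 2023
SELECT name, gpa, year FROM students WHERE gpa >= 2.65 AND year <= 3

Execution result:
name | gpa | year
Alice Brown | 2.89 | 2
Henry Johnson | 3.18 | 1
Mia Johnson | 3.53 | 3
Noah Brown | 3.64 | 1
Sam Davis | 3.19 | 3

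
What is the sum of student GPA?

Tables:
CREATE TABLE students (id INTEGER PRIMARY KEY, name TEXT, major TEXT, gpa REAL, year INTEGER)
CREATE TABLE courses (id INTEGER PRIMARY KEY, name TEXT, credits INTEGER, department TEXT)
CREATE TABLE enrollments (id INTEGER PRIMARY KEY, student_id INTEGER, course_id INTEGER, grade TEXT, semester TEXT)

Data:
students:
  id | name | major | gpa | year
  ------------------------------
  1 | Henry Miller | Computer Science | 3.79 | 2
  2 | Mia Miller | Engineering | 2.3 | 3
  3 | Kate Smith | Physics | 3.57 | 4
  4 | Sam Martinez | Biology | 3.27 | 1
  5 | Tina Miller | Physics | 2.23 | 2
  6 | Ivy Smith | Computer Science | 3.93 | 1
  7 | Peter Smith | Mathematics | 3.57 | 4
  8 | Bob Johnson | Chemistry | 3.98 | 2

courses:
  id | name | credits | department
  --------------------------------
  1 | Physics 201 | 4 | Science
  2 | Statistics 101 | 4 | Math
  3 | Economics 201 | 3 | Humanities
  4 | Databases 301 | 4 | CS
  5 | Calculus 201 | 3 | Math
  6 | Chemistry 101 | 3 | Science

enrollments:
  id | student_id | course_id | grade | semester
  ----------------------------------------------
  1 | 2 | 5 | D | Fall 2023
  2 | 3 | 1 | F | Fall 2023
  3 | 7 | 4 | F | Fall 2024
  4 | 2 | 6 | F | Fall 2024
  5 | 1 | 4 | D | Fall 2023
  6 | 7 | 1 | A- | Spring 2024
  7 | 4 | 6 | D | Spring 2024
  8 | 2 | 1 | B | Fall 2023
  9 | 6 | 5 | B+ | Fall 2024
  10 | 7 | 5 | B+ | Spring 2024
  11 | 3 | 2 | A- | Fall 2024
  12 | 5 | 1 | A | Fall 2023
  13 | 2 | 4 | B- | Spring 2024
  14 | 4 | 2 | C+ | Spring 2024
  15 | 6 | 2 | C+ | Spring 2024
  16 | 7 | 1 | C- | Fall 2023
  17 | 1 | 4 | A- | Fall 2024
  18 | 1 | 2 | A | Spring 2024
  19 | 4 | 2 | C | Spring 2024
SELECT SUM(gpa) FROM students

Execution result:
26.64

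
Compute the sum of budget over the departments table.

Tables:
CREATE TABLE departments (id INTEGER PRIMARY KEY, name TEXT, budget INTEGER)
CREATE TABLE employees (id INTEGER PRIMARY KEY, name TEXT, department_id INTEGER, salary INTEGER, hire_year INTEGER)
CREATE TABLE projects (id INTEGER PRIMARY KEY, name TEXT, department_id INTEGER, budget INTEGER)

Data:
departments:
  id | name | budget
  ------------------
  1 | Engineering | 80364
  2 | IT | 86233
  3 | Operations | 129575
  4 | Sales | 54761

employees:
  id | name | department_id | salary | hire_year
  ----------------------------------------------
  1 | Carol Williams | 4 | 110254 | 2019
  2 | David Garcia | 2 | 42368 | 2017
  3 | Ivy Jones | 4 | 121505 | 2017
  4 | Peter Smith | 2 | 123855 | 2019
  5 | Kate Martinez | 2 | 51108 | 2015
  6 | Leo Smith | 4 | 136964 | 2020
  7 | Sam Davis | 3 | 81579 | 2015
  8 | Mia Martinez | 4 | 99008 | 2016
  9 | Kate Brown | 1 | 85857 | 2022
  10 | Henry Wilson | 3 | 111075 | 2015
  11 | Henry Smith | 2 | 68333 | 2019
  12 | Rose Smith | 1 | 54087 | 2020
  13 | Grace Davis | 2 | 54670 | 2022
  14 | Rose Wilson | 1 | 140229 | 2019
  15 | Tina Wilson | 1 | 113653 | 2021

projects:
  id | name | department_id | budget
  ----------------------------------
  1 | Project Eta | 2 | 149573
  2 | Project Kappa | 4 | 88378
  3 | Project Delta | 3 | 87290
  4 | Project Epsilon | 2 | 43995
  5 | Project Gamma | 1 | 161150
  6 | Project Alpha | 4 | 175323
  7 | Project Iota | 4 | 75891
SELECT SUM(budget) FROM departments

Execution result:
350933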